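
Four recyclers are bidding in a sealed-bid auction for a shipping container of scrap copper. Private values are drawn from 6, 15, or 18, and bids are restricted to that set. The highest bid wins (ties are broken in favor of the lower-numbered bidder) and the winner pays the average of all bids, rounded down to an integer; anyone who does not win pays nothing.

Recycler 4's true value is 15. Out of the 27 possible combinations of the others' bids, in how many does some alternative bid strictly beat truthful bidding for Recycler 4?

Others bid (6, 6, 15): truth gives 0; bid 18 gives 4 > 0. Violating.
Others bid (6, 15, 6): truth gives 0; bid 18 gives 4 > 0. Violating.
Others bid (6, 15, 15): truth gives 0; bid 18 gives 2 > 0. Violating.
Others bid (15, 6, 6): truth gives 0; bid 18 gives 4 > 0. Violating.
Others bid (6, 6, 6): truth gives 7; no alternative beats it.
Others bid (6, 6, 18): truth gives 0; no alternative beats it.
(Checking all 27 profiles: 6 have a profitable deviation, 21 do not.)

6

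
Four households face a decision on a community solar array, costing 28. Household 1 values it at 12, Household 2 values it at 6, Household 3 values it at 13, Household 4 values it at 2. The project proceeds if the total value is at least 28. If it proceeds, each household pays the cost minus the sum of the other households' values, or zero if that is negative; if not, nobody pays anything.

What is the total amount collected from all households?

16

Total value 33 ≥ cost 28, so it is built.
Household 1: others sum to 21; max(0, 28 - 21) = 7.
Household 2: others sum to 27; max(0, 28 - 27) = 1.
Household 3: others sum to 20; max(0, 28 - 20) = 8.
Household 4: others sum to 31; max(0, 28 - 31) = 0.
Total collected = 7 + 1 + 8 + 0 = 16.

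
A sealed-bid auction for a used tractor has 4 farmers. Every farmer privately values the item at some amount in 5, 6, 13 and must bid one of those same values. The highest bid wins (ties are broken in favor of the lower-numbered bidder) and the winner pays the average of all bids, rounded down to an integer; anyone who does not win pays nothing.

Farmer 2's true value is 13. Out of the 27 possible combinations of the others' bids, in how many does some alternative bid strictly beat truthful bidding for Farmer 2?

4

Others bid (5, 5, 5): truth gives 6; bid 6 gives 8 > 6. Violating.
Others bid (5, 5, 6): truth gives 6; bid 6 gives 8 > 6. Violating.
Others bid (5, 6, 5): truth gives 6; bid 6 gives 8 > 6. Violating.
Others bid (5, 6, 6): truth gives 6; bid 6 gives 8 > 6. Violating.
Others bid (5, 5, 13): truth gives 4; no alternative beats it.
Others bid (5, 6, 13): truth gives 4; no alternative beats it.
(Checking all 27 profiles: 4 have a profitable deviation, 23 do not.)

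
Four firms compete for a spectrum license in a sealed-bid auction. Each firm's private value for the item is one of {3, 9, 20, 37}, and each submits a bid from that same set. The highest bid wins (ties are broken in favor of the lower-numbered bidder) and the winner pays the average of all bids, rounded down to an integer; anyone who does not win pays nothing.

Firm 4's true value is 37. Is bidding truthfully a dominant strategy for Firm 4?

No

Consider the case where Firm 1 bids 3, Firm 2 bids 3 and Firm 3 bids 3.
Truthful bid 37: wins, pays 11, utility 37 - 11 = 26.
Bid 9 instead: wins, pays 4, utility 37 - 4 = 33.
Since 33 > 26, bidding 9 is strictly better here, so truthful bidding is not dominant.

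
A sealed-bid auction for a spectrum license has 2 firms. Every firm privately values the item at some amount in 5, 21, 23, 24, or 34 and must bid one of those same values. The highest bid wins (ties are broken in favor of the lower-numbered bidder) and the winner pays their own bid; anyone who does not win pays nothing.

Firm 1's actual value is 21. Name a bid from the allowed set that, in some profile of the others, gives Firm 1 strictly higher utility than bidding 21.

Suppose Firm 2 bids 5.
Bid 21: wins, pays 21, utility 21 - 21 = 0.
Bid 5: wins, pays 5, utility 21 - 5 = 16.
So bidding 5 beats truth here (16 > 0).

5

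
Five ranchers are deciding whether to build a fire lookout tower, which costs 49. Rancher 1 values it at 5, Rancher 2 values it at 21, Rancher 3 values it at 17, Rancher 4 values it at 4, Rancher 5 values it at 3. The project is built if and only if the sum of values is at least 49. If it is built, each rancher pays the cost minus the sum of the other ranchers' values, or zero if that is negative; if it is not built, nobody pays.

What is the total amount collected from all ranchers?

45

Total value 50 ≥ cost 49, so it is built.
Rancher 1: others sum to 45; max(0, 49 - 45) = 4.
Rancher 2: others sum to 29; max(0, 49 - 29) = 20.
Rancher 3: others sum to 33; max(0, 49 - 33) = 16.
Rancher 4: others sum to 46; max(0, 49 - 46) = 3.
Rancher 5: others sum to 47; max(0, 49 - 47) = 2.
Total collected = 4 + 20 + 16 + 3 + 2 = 45.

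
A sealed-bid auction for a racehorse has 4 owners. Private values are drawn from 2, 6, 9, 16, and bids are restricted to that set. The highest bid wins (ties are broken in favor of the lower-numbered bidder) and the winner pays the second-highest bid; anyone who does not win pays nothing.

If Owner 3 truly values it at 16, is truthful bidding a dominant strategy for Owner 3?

Check each profile of the others' bids and compare truth against every alternative bid.
Others bid (2, 9, 2): truth gives 7, best alternative gives 0.
Others bid (2, 9, 6): truth gives 7, best alternative gives 0.
Others bid (2, 9, 9): truth gives 7, best alternative gives 0.
Others bid (6, 9, 2): truth gives 7, best alternative gives 0.
Others bid (6, 9, 6): truth gives 7, best alternative gives 0.
Others bid (6, 9, 9): truth gives 7, best alternative gives 0.
(Remaining 58 profiles checked similarly; truth is weakly best in each.)
In every case the truthful bid is at least as good as any alternative, so it is a dominant strategy.

Yes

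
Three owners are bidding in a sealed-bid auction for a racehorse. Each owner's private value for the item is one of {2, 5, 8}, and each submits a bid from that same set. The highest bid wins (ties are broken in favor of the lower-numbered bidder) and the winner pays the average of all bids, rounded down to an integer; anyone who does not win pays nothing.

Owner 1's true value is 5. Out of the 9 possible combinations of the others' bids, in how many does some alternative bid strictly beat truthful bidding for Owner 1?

1

Others bid (2, 2): truth gives 2; bid 2 gives 3 > 2. Violating.
Others bid (2, 5): truth gives 1; no alternative beats it.
Others bid (2, 8): truth gives 0; no alternative beats it.
(Checking all 9 profiles: 1 has a profitable deviation, 8 do not.)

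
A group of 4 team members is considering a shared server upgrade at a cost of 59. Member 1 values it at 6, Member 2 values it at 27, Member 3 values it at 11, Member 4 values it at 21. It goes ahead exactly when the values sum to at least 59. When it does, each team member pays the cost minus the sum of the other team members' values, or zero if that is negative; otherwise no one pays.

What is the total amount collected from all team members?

41

Total value 65 ≥ cost 59, so it is built.
Member 1: others sum to 59; max(0, 59 - 59) = 0.
Member 2: others sum to 38; max(0, 59 - 38) = 21.
Member 3: others sum to 54; max(0, 59 - 54) = 5.
Member 4: others sum to 44; max(0, 59 - 44) = 15.
Total collected = 0 + 21 + 5 + 15 = 41.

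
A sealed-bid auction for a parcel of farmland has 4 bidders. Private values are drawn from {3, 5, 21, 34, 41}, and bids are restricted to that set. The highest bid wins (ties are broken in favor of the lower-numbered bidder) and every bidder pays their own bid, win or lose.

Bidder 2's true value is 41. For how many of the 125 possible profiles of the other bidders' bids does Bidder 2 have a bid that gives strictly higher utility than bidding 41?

Others bid (3, 3, 3): truth gives 0; bid 5 gives 36 > 0. Violating.
Others bid (3, 3, 5): truth gives 0; bid 5 gives 36 > 0. Violating.
Others bid (3, 3, 21): truth gives 0; bid 21 gives 20 > 0. Violating.
Others bid (3, 3, 34): truth gives 0; bid 34 gives 7 > 0. Violating.
Others bid (3, 3, 41): truth gives 0; no alternative beats it.
Others bid (3, 5, 41): truth gives 0; no alternative beats it.
(Checking all 125 profiles: 73 have a profitable deviation, 52 do not.)

73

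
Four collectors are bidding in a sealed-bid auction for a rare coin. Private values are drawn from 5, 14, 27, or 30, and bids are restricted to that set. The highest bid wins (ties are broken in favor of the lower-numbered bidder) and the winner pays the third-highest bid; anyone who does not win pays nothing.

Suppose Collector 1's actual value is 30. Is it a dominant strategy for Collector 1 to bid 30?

Check each profile of the others' bids and compare truth against every alternative bid.
Others bid (5, 5, 30): truth gives 25, best alternative gives 0.
Others bid (5, 30, 5): truth gives 25, best alternative gives 0.
Others bid (30, 5, 5): truth gives 25, best alternative gives 0.
Others bid (5, 14, 30): truth gives 16, best alternative gives 0.
Others bid (5, 30, 14): truth gives 16, best alternative gives 0.
Others bid (14, 5, 30): truth gives 16, best alternative gives 0.
(Remaining 58 profiles checked similarly; truth is weakly best in each.)
In every case the truthful bid is at least as good as any alternative, so it is a dominant strategy.

Yes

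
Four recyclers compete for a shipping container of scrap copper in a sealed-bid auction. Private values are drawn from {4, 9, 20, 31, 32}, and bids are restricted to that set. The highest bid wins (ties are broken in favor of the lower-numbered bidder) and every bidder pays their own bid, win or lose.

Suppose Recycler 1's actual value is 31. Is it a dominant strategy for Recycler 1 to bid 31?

Consider the case where Recycler 2 bids 4, Recycler 3 bids 4 and Recycler 4 bids 4.
Truthful bid 31: wins, pays 31, utility 31 - 31 = 0.
Bid 4 instead: wins, pays 4, utility 31 - 4 = 27.
Since 27 > 0, bidding 4 is strictly better here, so truthful bidding is not dominant.

No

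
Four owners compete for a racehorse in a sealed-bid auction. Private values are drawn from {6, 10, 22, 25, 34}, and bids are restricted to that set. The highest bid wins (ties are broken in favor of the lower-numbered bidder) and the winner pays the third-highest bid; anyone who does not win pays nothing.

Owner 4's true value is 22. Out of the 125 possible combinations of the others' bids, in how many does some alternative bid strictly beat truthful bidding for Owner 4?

Others bid (6, 6, 22): truth gives 0; bid 25 gives 16 > 0. Violating.
Others bid (6, 6, 25): truth gives 0; bid 34 gives 16 > 0. Violating.
Others bid (6, 10, 22): truth gives 0; bid 25 gives 12 > 0. Violating.
Others bid (6, 10, 25): truth gives 0; bid 34 gives 12 > 0. Violating.
Others bid (6, 6, 6): truth gives 16; no alternative beats it.
Others bid (6, 6, 10): truth gives 16; no alternative beats it.
(Checking all 125 profiles: 24 have a profitable deviation, 101 do not.)

24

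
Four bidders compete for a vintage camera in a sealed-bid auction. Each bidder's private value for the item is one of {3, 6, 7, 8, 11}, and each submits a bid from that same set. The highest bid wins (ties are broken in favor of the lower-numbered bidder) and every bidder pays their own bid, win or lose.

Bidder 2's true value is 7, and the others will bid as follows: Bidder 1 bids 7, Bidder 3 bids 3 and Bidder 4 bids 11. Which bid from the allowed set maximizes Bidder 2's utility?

Bid 3: loses but pays 3, utility -3.
Bid 6: loses but pays 6, utility -6.
Bid 7: loses but pays 7, utility -7.
Bid 8: loses but pays 8, utility -8.
Bid 11: wins, pays 11, utility 7 - 11 = -4.
The best choice is 3 with utility -3.

3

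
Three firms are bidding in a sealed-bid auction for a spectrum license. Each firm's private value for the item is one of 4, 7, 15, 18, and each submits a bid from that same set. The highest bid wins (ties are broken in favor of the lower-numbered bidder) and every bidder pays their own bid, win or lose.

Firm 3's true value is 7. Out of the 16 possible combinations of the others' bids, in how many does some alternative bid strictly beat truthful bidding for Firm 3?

15

Others bid (4, 7): truth gives -7; bid 4 gives -4 > -7. Violating.
Others bid (4, 15): truth gives -7; bid 4 gives -4 > -7. Violating.
Others bid (4, 18): truth gives -7; bid 4 gives -4 > -7. Violating.
Others bid (7, 4): truth gives -7; bid 4 gives -4 > -7. Violating.
Others bid (4, 4): truth gives 0; no alternative beats it.
(Checking all 16 profiles: 15 have a profitable deviation, 1 does not.)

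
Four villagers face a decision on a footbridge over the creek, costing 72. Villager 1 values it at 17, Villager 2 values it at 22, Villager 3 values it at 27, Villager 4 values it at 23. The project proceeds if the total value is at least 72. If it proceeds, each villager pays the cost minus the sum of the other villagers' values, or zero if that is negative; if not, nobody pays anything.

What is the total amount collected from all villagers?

Total value 89 ≥ cost 72, so it is built.
Villager 1: others sum to 72; max(0, 72 - 72) = 0.
Villager 2: others sum to 67; max(0, 72 - 67) = 5.
Villager 3: others sum to 62; max(0, 72 - 62) = 10.
Villager 4: others sum to 66; max(0, 72 - 66) = 6.
Total collected = 0 + 5 + 10 + 6 = 21.

21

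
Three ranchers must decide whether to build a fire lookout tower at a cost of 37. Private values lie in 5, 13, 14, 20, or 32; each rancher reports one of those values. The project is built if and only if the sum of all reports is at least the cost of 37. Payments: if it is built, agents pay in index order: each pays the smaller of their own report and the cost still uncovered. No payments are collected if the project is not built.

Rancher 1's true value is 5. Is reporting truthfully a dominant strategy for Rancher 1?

Yes

Check each profile of the others' reports and compare truth against every alternative report.
Others report (5, 20): truth gives 0, best alternative gives -8.
Others report (5, 32): truth gives 0, best alternative gives -8.
Others report (13, 13): truth gives 0, best alternative gives -8.
Others report (13, 14): truth gives 0, best alternative gives -8.
Others report (13, 20): truth gives 0, best alternative gives -8.
Others report (13, 32): truth gives 0, best alternative gives -8.
(Remaining 19 profiles checked similarly; truth is weakly best in each.)
In every case the truthful report is at least as good as any alternative, so it is a dominant strategy.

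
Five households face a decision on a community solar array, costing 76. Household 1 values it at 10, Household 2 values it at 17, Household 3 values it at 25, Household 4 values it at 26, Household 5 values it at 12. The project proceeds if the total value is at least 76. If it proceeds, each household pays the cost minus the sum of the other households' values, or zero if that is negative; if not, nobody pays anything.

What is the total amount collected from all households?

Total value 90 ≥ cost 76, so it is built.
Household 1: others sum to 80; max(0, 76 - 80) = 0.
Household 2: others sum to 73; max(0, 76 - 73) = 3.
Household 3: others sum to 65; max(0, 76 - 65) = 11.
Household 4: others sum to 64; max(0, 76 - 64) = 12.
Household 5: others sum to 78; max(0, 76 - 78) = 0.
Total collected = 0 + 3 + 11 + 12 + 0 = 26.

26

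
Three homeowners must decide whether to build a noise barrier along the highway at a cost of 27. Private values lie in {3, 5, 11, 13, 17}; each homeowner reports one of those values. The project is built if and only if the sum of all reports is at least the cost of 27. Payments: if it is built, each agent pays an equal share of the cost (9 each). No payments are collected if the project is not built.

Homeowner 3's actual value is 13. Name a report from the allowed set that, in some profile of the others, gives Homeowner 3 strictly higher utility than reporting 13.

17

Suppose Homeowner 1 reports 5 and Homeowner 2 reports 5.
Report 13: project not built, utility 0.
Report 17: project built, pays 9, utility 13 - 9 = 4.
So reporting 17 beats truth here (4 > 0).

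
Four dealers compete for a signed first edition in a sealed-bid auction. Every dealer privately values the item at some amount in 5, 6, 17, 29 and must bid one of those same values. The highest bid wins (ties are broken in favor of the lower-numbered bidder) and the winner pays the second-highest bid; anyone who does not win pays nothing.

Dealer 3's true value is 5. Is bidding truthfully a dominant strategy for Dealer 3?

Yes

Check each profile of the others' bids and compare truth against every alternative bid.
Others bid (5, 5, 6): truth gives 0, best alternative gives -1.
Others bid (5, 5, 5): truth gives 0, best alternative gives 0.
Others bid (5, 5, 17): truth gives 0, best alternative gives 0.
Others bid (5, 5, 29): truth gives 0, best alternative gives 0.
Others bid (5, 6, 5): truth gives 0, best alternative gives 0.
Others bid (5, 6, 6): truth gives 0, best alternative gives 0.
(Remaining 58 profiles checked similarly; truth is weakly best in each.)
In every case the truthful bid is at least as good as any alternative, so it is a dominant strategy.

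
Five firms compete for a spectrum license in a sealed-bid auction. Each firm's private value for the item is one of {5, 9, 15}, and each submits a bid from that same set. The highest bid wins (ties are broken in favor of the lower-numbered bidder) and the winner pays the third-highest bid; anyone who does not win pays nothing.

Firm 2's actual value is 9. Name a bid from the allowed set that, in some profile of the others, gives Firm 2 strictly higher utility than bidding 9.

Suppose Firm 1 bids 5, Firm 3 bids 5, Firm 4 bids 5 and Firm 5 bids 15.
Bid 9: loses, pays 0, utility 0.
Bid 15: wins, pays 5, utility 9 - 5 = 4.
So bidding 15 beats truth here (4 > 0).

15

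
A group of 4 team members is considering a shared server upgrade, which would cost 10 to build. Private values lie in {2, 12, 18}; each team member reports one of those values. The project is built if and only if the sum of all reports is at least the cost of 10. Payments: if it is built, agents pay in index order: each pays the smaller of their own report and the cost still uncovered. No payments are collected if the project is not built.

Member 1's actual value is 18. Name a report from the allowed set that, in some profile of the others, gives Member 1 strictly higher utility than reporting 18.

2

Suppose Member 2 reports 2, Member 3 reports 2 and Member 4 reports 12.
Report 18: project built, pays 10, utility 18 - 10 = 8.
Report 2: project built, pays 2, utility 18 - 2 = 16.
So reporting 2 beats truth here (16 > 8).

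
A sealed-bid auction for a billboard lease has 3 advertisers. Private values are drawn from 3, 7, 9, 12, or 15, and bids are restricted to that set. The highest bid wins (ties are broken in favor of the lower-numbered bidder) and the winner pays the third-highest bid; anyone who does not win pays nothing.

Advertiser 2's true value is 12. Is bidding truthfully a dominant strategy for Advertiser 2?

Consider the case where Advertiser 1 bids 3 and Advertiser 3 bids 15.
Truthful bid 12: loses, pays 0, utility 0.
Bid 15 instead: wins, pays 3, utility 12 - 3 = 9.
Since 9 > 0, bidding 15 is strictly better here, so truthful bidding is not dominant.

No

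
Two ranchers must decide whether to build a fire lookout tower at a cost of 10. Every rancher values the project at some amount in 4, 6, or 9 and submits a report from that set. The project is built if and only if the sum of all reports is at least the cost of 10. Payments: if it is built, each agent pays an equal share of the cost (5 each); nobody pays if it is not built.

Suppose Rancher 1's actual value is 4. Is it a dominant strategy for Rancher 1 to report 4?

Yes

Check each profile of the others' reports and compare truth against every alternative report.
Others report (4): truth gives 0, best alternative gives -1.
Others report (6): truth gives -1, best alternative gives -1.
Others report (9): truth gives -1, best alternative gives -1.
In every case the truthful report is at least as good as any alternative, so it is a dominant strategy.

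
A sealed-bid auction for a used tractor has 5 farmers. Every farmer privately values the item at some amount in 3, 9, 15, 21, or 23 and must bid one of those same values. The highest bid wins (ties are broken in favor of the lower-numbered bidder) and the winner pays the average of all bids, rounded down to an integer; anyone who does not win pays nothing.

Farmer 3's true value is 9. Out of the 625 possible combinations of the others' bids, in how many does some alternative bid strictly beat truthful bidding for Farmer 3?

Others bid (3, 3, 3, 15): truth gives 0; bid 15 gives 2 > 0. Violating.
Others bid (3, 3, 15, 3): truth gives 0; bid 15 gives 2 > 0. Violating.
Others bid (3, 9, 3, 3): truth gives 0; bid 15 gives 3 > 0. Violating.
Others bid (3, 9, 3, 9): truth gives 0; bid 15 gives 2 > 0. Violating.
Others bid (3, 3, 3, 3): truth gives 5; no alternative beats it.
Others bid (3, 3, 3, 9): truth gives 4; no alternative beats it.
(Checking all 625 profiles: 9 have a profitable deviation, 616 do not.)

9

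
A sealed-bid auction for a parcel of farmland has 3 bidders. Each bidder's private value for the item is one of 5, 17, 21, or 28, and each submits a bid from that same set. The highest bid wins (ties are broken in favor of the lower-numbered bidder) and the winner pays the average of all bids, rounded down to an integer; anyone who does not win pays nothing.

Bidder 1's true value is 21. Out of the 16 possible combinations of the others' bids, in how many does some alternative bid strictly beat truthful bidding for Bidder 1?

Others bid (5, 5): truth gives 11; bid 5 gives 16 > 11. Violating.
Others bid (5, 17): truth gives 7; bid 17 gives 8 > 7. Violating.
Others bid (5, 28): truth gives 0; bid 28 gives 1 > 0. Violating.
Others bid (17, 5): truth gives 7; bid 17 gives 8 > 7. Violating.
Others bid (5, 21): truth gives 6; no alternative beats it.
Others bid (17, 21): truth gives 2; no alternative beats it.
(Checking all 16 profiles: 6 have a profitable deviation, 10 do not.)

6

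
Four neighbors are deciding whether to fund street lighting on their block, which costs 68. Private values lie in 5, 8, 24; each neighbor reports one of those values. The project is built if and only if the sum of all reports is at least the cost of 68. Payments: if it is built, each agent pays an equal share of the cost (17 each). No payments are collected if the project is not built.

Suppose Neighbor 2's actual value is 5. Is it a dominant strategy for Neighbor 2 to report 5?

Check each profile of the others' reports and compare truth against every alternative report.
Others report (24, 24, 24): truth gives -12, best alternative gives -12.
Others report (5, 5, 5): truth gives 0, best alternative gives 0.
Others report (5, 5, 8): truth gives 0, best alternative gives 0.
Others report (5, 5, 24): truth gives 0, best alternative gives 0.
Others report (5, 8, 5): truth gives 0, best alternative gives 0.
Others report (5, 8, 8): truth gives 0, best alternative gives 0.
(Remaining 21 profiles checked similarly; truth is weakly best in each.)
In every case the truthful report is at least as good as any alternative, so it is a dominant strategy.

Yes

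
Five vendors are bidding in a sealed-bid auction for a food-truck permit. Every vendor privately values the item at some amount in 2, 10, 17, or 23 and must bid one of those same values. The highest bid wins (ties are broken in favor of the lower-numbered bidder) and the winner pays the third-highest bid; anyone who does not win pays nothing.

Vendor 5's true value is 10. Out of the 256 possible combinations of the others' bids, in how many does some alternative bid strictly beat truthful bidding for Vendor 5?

Others bid (2, 2, 2, 10): truth gives 0; bid 17 gives 8 > 0. Violating.
Others bid (2, 2, 2, 17): truth gives 0; bid 23 gives 8 > 0. Violating.
Others bid (2, 2, 10, 2): truth gives 0; bid 17 gives 8 > 0. Violating.
Others bid (2, 2, 17, 2): truth gives 0; bid 23 gives 8 > 0. Violating.
Others bid (2, 2, 2, 2): truth gives 8; no alternative beats it.
Others bid (2, 2, 2, 23): truth gives 0; no alternative beats it.
(Checking all 256 profiles: 8 have a profitable deviation, 248 do not.)

8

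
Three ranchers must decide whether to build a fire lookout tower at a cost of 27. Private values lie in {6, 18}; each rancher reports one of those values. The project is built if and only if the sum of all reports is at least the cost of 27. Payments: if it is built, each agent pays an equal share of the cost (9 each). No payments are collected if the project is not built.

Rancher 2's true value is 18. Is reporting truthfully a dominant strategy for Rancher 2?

Check each profile of the others' reports and compare truth against every alternative report.
Others report (6, 6): truth gives 9, best alternative gives 0.
Others report (6, 18): truth gives 9, best alternative gives 9.
Others report (18, 6): truth gives 9, best alternative gives 9.
Others report (18, 18): truth gives 9, best alternative gives 9.
In every case the truthful report is at least as good as any alternative, so it is a dominant strategy.

Yes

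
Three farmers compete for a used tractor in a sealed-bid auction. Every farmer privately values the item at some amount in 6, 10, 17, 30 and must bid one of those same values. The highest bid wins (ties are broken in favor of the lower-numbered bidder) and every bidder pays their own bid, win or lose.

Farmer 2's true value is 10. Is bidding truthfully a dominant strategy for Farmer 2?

Consider the case where Farmer 1 bids 6 and Farmer 3 bids 17.
Truthful bid 10: loses but pays 10, utility -10.
Bid 6 instead: loses but pays 6, utility -6.
Since -6 > -10, bidding 6 is strictly better here, so truthful bidding is not dominant.

No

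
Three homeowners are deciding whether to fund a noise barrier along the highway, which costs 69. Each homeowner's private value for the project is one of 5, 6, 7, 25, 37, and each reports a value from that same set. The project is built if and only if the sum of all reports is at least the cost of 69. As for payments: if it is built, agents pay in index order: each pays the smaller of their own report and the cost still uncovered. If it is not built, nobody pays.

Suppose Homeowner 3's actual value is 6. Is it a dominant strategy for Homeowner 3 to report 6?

Yes

Check each profile of the others' reports and compare truth against every alternative report.
Others report (37, 37): truth gives 6, best alternative gives 6.
Others report (5, 5): truth gives 0, best alternative gives 0.
Others report (5, 6): truth gives 0, best alternative gives 0.
Others report (5, 7): truth gives 0, best alternative gives 0.
Others report (5, 25): truth gives 0, best alternative gives 0.
Others report (5, 37): truth gives 0, best alternative gives 0.
(Remaining 19 profiles checked similarly; truth is weakly best in each.)
In every case the truthful report is at least as good as any alternative, so it is a dominant strategy.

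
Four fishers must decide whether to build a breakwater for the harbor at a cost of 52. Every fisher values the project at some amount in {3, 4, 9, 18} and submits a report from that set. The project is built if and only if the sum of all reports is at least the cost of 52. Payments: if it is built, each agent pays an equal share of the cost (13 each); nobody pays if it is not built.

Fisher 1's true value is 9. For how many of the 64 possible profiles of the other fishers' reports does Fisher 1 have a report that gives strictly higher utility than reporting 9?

Others report (9, 18, 18): truth gives -4; report 3 gives 0 > -4. Violating.
Others report (18, 9, 18): truth gives -4; report 3 gives 0 > -4. Violating.
Others report (18, 18, 9): truth gives -4; report 3 gives 0 > -4. Violating.
Others report (3, 3, 3): truth gives 0; no alternative beats it.
Others report (3, 3, 4): truth gives 0; no alternative beats it.
(Checking all 64 profiles: 3 have a profitable deviation, 61 do not.)

3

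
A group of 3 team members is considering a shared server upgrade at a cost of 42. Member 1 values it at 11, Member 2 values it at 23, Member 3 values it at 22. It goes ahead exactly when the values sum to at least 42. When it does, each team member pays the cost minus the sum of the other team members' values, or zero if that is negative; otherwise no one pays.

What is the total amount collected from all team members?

17

Total value 56 ≥ cost 42, so it is built.
Member 1: others sum to 45; max(0, 42 - 45) = 0.
Member 2: others sum to 33; max(0, 42 - 33) = 9.
Member 3: others sum to 34; max(0, 42 - 34) = 8.
Total collected = 0 + 9 + 8 = 17.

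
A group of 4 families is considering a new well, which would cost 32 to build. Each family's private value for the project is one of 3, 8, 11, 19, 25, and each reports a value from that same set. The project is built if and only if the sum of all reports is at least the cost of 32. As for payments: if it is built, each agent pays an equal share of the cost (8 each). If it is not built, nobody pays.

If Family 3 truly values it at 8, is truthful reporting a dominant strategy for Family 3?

Check each profile of the others' reports and compare truth against every alternative report.
Others report (3, 3, 3): truth gives 0, best alternative gives 0.
Others report (3, 3, 8): truth gives 0, best alternative gives 0.
Others report (3, 3, 11): truth gives 0, best alternative gives 0.
Others report (3, 3, 19): truth gives 0, best alternative gives 0.
Others report (3, 3, 25): truth gives 0, best alternative gives 0.
Others report (3, 8, 3): truth gives 0, best alternative gives 0.
(Remaining 119 profiles checked similarly; truth is weakly best in each.)
In every case the truthful report is at least as good as any alternative, so it is a dominant strategy.

Yes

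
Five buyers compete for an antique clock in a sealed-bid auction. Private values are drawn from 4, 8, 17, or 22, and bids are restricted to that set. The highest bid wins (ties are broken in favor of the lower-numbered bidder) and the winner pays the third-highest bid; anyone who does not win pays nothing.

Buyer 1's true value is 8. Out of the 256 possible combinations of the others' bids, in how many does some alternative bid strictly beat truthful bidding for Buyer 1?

Others bid (4, 4, 4, 17): truth gives 0; bid 17 gives 4 > 0. Violating.
Others bid (4, 4, 4, 22): truth gives 0; bid 22 gives 4 > 0. Violating.
Others bid (4, 4, 17, 4): truth gives 0; bid 17 gives 4 > 0. Violating.
Others bid (4, 4, 22, 4): truth gives 0; bid 22 gives 4 > 0. Violating.
Others bid (4, 4, 4, 4): truth gives 4; no alternative beats it.
Others bid (4, 4, 4, 8): truth gives 4; no alternative beats it.
(Checking all 256 profiles: 8 have a profitable deviation, 248 do not.)

8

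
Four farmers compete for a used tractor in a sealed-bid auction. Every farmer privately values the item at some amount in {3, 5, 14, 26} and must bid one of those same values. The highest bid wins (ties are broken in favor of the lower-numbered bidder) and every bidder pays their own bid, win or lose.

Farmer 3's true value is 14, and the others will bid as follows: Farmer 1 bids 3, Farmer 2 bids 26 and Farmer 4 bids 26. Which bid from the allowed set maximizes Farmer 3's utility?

Bid 3: loses but pays 3, utility -3.
Bid 5: loses but pays 5, utility -5.
Bid 14: loses but pays 14, utility -14.
Bid 26: loses but pays 26, utility -26.
The best choice is 3 with utility -3.

3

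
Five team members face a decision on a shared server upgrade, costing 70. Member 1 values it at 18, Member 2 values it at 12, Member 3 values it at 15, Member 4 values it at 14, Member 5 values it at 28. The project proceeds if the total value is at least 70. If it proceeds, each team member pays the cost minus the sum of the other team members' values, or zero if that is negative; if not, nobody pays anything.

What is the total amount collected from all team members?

12

Total value 87 ≥ cost 70, so it is built.
Member 1: others sum to 69; max(0, 70 - 69) = 1.
Member 2: others sum to 75; max(0, 70 - 75) = 0.
Member 3: others sum to 72; max(0, 70 - 72) = 0.
Member 4: others sum to 73; max(0, 70 - 73) = 0.
Member 5: others sum to 59; max(0, 70 - 59) = 11.
Total collected = 1 + 0 + 0 + 0 + 11 = 12.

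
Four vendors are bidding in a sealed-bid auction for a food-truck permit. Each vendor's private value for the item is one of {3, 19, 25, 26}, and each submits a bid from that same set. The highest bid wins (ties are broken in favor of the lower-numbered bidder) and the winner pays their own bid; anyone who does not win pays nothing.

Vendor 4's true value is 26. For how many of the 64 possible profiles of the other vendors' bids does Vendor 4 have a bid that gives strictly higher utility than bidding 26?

8

Others bid (3, 3, 3): truth gives 0; bid 19 gives 7 > 0. Violating.
Others bid (3, 3, 19): truth gives 0; bid 25 gives 1 > 0. Violating.
Others bid (3, 19, 3): truth gives 0; bid 25 gives 1 > 0. Violating.
Others bid (3, 19, 19): truth gives 0; bid 25 gives 1 > 0. Violating.
Others bid (3, 3, 25): truth gives 0; no alternative beats it.
Others bid (3, 3, 26): truth gives 0; no alternative beats it.
(Checking all 64 profiles: 8 have a profitable deviation, 56 do not.)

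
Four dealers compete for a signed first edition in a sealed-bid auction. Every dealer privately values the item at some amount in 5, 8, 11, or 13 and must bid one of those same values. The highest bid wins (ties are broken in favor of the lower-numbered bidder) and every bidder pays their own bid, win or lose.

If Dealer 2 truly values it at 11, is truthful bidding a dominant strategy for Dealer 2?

Consider the case where Dealer 1 bids 5, Dealer 3 bids 5 and Dealer 4 bids 5.
Truthful bid 11: wins, pays 11, utility 11 - 11 = 0.
Bid 8 instead: wins, pays 8, utility 11 - 8 = 3.
Since 3 > 0, bidding 8 is strictly better here, so truthful bidding is not dominant.

No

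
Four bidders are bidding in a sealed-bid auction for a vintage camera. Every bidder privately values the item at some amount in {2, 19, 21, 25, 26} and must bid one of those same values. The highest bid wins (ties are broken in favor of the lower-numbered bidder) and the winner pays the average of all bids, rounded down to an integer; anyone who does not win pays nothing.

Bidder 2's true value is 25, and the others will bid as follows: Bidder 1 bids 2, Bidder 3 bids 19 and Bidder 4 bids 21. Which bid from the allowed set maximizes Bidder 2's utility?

21

Bid 2: loses, pays 0, utility 0.
Bid 19: loses, pays 0, utility 0.
Bid 21: wins, pays 15, utility 25 - 15 = 10.
Bid 25: wins, pays 16, utility 25 - 16 = 9.
Bid 26: wins, pays 17, utility 25 - 17 = 8.
The best choice is 21 with utility 10.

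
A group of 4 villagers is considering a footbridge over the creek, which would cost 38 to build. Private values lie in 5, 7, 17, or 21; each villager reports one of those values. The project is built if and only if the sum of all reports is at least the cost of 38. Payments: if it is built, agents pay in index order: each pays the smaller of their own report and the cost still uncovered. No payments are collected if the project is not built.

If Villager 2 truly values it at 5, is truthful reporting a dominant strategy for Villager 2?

Check each profile of the others' reports and compare truth against every alternative report.
Others report (5, 5, 21): truth gives 0, best alternative gives -2.
Others report (5, 7, 21): truth gives 0, best alternative gives -2.
Others report (5, 17, 17): truth gives 0, best alternative gives -2.
Others report (5, 17, 21): truth gives 0, best alternative gives -2.
Others report (5, 21, 5): truth gives 0, best alternative gives -2.
Others report (5, 21, 7): truth gives 0, best alternative gives -2.
(Remaining 58 profiles checked similarly; truth is weakly best in each.)
In every case the truthful report is at least as good as any alternative, so it is a dominant strategy.

Yes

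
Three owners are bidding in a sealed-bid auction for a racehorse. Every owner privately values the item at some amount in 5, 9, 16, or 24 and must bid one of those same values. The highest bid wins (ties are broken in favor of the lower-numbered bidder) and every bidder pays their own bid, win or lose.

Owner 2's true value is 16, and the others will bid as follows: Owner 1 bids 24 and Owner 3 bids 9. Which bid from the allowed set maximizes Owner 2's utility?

5

Bid 5: loses but pays 5, utility -5.
Bid 9: loses but pays 9, utility -9.
Bid 16: loses but pays 16, utility -16.
Bid 24: loses but pays 24, utility -24.
The best choice is 5 with utility -5.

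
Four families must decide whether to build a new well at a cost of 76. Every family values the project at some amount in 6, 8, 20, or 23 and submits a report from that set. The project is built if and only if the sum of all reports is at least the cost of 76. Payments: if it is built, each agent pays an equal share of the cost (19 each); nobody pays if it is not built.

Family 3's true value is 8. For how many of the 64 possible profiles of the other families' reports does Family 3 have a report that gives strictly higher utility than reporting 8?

1

Others report (23, 23, 23): truth gives -11; report 6 gives 0 > -11. Violating.
Others report (6, 6, 6): truth gives 0; no alternative beats it.
Others report (6, 6, 8): truth gives 0; no alternative beats it.
(Checking all 64 profiles: 1 has a profitable deviation, 63 do not.)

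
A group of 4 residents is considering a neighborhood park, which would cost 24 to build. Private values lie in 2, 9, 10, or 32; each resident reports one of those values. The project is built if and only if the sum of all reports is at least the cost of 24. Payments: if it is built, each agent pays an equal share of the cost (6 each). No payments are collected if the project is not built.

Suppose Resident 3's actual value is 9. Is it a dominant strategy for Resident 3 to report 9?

No

Consider the case where Resident 1 reports 2, Resident 2 reports 2 and Resident 4 reports 2.
Truthful report 9: project not built, utility 0.
Report 32 instead: project built, pays 6, utility 9 - 6 = 3.
Since 3 > 0, reporting 32 is strictly better here, so truthful reporting is not dominant.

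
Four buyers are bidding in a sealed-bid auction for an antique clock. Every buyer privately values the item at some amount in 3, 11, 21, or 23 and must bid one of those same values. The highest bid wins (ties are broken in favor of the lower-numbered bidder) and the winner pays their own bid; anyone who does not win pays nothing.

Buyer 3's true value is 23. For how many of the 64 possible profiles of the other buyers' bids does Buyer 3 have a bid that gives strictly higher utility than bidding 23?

12

Others bid (3, 3, 3): truth gives 0; bid 11 gives 12 > 0. Violating.
Others bid (3, 3, 11): truth gives 0; bid 11 gives 12 > 0. Violating.
Others bid (3, 3, 21): truth gives 0; bid 21 gives 2 > 0. Violating.
Others bid (3, 11, 3): truth gives 0; bid 21 gives 2 > 0. Violating.
Others bid (3, 3, 23): truth gives 0; no alternative beats it.
Others bid (3, 11, 23): truth gives 0; no alternative beats it.
(Checking all 64 profiles: 12 have a profitable deviation, 52 do not.)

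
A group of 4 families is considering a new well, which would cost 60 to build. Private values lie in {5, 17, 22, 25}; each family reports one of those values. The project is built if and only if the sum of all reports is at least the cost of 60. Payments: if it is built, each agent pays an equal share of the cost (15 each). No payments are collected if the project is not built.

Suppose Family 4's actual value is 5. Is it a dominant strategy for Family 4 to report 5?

Yes

Check each profile of the others' reports and compare truth against every alternative report.
Others report (5, 17, 22): truth gives 0, best alternative gives -10.
Others report (5, 17, 25): truth gives 0, best alternative gives -10.
Others report (5, 22, 17): truth gives 0, best alternative gives -10.
Others report (5, 22, 22): truth gives 0, best alternative gives -10.
Others report (5, 22, 25): truth gives 0, best alternative gives -10.
Others report (5, 25, 17): truth gives 0, best alternative gives -10.
(Remaining 58 profiles checked similarly; truth is weakly best in each.)
In every case the truthful report is at least as good as any alternative, so it is a dominant strategy.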